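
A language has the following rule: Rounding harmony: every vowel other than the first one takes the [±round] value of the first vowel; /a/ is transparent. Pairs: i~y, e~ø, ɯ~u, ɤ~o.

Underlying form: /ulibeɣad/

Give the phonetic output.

/i/ harmonizes with /u/ ([+round]) → [y]
/e/ harmonizes with /u/ ([+round]) → [ø]

[ulybøɣad]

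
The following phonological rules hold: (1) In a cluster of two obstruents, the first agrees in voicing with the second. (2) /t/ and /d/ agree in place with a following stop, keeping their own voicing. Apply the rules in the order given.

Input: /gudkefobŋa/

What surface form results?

Rule 1: /d/ before /k/ (voiceless) → [t]
After rule 1: gutkefobŋa
Rule 2: /t/ before /k/ (velar) → [k]

[gukkefobŋa]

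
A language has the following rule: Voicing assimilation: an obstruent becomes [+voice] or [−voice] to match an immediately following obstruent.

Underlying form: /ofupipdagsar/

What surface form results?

/p/ before /d/ (voiced) → [b]
/g/ before /s/ (voiceless) → [k]

[ofupibdaksar]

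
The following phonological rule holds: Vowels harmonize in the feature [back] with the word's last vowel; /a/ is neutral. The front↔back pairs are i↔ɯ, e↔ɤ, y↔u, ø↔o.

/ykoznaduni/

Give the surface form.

[ykøznadyni]

/o/ harmonizes with /i/ ([-back]) → [ø]
/u/ harmonizes with /i/ ([-back]) → [y]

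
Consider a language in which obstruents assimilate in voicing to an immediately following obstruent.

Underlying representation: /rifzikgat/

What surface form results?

/f/ before /z/ (voiced) → [v]
/k/ before /g/ (voiced) → [g]

[rivziggat]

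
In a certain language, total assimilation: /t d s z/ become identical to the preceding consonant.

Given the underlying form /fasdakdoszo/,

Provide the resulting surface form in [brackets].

/d/ after /s/ → [s] (total assimilation)
/d/ after /k/ → [k] (total assimilation)
/z/ after /s/ → [s] (total assimilation)

[fassakkosso]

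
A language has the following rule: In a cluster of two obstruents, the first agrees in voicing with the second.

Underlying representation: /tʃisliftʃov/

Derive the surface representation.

no segment meets the rule's conditions; no change.

[tʃisliftʃov]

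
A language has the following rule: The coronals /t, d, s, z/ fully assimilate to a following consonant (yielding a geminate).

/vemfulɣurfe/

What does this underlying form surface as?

no segment meets the rule's conditions; no change.

[vemfulɣurfe]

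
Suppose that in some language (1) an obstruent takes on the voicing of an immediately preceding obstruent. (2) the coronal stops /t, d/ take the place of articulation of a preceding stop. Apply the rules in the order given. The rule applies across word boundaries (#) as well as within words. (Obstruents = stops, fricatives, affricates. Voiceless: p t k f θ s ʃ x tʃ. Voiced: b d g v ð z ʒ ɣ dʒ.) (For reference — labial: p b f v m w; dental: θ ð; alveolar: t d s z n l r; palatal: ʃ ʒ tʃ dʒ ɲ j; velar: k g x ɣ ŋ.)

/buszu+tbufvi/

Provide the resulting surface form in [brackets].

[bussu+tpuffi]

Rule 1: /z/ after /s/ (voiceless) → [s]
Rule 1: /b/ after /t/ (voiceless) → [p]
Rule 1: /v/ after /f/ (voiceless) → [f]
After rule 1: bussu+tpuffi
Rule 2: no segment meets the rule's conditions; no change.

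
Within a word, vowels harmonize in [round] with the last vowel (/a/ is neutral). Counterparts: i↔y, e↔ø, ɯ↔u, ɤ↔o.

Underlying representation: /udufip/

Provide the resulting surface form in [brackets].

/u/ harmonizes with /i/ ([-round]) → [ɯ]
/u/ harmonizes with /i/ ([-round]) → [ɯ]

[ɯdɯfip]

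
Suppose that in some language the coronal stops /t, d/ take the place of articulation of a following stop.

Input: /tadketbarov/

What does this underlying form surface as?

[tagkepbarov]

/d/ before /k/ (velar) → [g]
/t/ before /b/ (labial) → [p]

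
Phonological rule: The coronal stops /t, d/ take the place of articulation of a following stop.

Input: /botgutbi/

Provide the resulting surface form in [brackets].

/t/ before /g/ (velar) → [k]
/t/ before /b/ (labial) → [p]

[bokgupbi]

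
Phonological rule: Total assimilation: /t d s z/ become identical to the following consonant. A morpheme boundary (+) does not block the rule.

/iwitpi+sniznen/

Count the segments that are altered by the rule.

/t/ before /p/ → [p] (total assimilation)
/s/ before /n/ → [n] (total assimilation)
/z/ before /n/ → [n] (total assimilation)
3 segments change.

3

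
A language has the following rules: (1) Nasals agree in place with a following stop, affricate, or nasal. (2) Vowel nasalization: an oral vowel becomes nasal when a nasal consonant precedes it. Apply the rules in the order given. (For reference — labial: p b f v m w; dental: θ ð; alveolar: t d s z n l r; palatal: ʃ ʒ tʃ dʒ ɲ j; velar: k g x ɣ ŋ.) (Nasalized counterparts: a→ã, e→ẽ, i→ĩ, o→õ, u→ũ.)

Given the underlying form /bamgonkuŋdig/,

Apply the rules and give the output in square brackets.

Rule 1: /m/ before /g/ (velar) → [ŋ]
Rule 1: /n/ before /k/ (velar) → [ŋ]
Rule 1: /ŋ/ before /d/ (alveolar) → [n]
After rule 1: baŋgoŋkundig
Rule 2: no segment meets the rule's conditions; no change.

[baŋgoŋkundig]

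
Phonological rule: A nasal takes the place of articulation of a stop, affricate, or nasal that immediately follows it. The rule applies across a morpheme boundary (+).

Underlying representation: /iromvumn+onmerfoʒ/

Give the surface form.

[iromvunn+ommerfoʒ]

/m/ before /n/ (alveolar) → [n]
/n/ before /m/ (labial) → [m]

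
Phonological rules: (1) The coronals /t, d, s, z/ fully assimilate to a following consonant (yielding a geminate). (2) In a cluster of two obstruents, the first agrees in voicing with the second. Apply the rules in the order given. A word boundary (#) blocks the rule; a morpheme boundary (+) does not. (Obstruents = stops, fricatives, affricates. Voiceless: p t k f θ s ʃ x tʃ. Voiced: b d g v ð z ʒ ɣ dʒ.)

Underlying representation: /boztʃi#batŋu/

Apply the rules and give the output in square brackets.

Rule 1: /z/ before /tʃ/ → [tʃ] (total assimilation)
Rule 1: /t/ before /ŋ/ → [ŋ] (total assimilation)
After rule 1: botʃtʃi#baŋŋu
Rule 2: no segment meets the rule's conditions; no change.

[botʃtʃi#baŋŋu]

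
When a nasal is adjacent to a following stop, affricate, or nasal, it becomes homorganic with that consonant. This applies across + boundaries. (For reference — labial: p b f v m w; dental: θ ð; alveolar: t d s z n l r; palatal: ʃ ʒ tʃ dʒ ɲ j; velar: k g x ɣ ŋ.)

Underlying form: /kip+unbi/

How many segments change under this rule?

1

/n/ before /b/ (labial) → [m]
1 segment changes.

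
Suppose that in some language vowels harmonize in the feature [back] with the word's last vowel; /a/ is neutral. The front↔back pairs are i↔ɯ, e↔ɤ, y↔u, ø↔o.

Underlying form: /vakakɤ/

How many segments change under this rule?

No segment meets the rule's conditions.

0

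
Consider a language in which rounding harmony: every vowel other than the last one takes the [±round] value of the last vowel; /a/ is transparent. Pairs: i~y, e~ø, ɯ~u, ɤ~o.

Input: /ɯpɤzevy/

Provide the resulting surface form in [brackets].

[upozøvy]

/ɯ/ harmonizes with /y/ ([+round]) → [u]
/ɤ/ harmonizes with /y/ ([+round]) → [o]
/e/ harmonizes with /y/ ([+round]) → [ø]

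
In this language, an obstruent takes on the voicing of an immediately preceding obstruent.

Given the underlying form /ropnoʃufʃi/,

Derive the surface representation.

[ropnoʃufʃi]

no segment meets the rule's conditions; no change.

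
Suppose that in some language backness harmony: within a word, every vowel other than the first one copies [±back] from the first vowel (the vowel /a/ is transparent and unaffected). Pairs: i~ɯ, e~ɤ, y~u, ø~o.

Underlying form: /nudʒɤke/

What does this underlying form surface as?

/e/ harmonizes with /u/ ([+back]) → [ɤ]

[nudʒɤkɤ]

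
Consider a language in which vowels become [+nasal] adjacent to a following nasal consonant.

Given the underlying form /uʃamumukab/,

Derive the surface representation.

[uʃãmũmukab]

/a/ before nasal /m/ → [ã]
/u/ before nasal /m/ → [ũ]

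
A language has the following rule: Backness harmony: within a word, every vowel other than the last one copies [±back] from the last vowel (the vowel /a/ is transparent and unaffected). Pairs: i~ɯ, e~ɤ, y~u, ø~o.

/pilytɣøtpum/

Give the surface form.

[pɯlutɣotpum]

/i/ harmonizes with /u/ ([+back]) → [ɯ]
/y/ harmonizes with /u/ ([+back]) → [u]
/ø/ harmonizes with /u/ ([+back]) → [o]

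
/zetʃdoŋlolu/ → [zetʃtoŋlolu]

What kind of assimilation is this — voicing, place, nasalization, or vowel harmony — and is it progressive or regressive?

voicing assimilation, progressive

/d/→[t].
Each target copies a feature from the preceding segment, so the direction is progressive.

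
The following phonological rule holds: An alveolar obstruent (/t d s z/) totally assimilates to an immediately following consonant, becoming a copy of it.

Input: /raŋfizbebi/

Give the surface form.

[raŋfibbebi]

/z/ before /b/ → [b] (total assimilation)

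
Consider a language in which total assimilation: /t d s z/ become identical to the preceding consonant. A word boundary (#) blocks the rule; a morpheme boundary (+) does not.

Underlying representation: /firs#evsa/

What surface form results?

/s/ after /r/ → [r] (total assimilation)
/s/ after /v/ → [v] (total assimilation)

[firr#evva]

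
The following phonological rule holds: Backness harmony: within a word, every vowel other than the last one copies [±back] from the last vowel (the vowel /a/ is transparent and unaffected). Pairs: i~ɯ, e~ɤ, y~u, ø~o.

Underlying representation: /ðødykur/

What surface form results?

/ø/ harmonizes with /u/ ([+back]) → [o]
/y/ harmonizes with /u/ ([+back]) → [u]

[ðodukur]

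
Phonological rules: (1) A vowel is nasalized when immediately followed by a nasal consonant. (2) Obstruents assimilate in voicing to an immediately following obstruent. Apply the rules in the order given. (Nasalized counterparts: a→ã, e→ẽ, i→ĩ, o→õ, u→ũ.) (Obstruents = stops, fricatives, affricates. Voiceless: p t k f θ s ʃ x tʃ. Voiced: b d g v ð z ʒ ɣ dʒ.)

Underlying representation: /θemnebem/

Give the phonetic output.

[θẽmnebẽm]

Rule 1: /e/ before nasal /m/ → [ẽ]
Rule 1: /e/ before nasal /m/ → [ẽ]
After rule 1: θẽmnebẽm
Rule 2: no segment meets the rule's conditions; no change.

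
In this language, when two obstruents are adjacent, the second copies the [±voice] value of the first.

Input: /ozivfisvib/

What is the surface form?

[ozivvisfib]

/f/ after /v/ (voiced) → [v]
/v/ after /s/ (voiceless) → [f]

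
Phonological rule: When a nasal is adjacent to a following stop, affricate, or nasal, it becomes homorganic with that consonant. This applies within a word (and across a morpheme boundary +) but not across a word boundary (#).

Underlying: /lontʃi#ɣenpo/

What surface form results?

[loɲtʃi#ɣempo]

/n/ before /tʃ/ (palatal) → [ɲ]
/n/ before /p/ (labial) → [m]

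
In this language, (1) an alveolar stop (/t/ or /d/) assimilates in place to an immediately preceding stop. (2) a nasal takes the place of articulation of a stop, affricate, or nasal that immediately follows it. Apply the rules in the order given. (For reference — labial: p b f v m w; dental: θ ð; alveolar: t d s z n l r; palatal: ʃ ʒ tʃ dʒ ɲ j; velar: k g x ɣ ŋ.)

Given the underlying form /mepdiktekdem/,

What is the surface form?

[mepbikkekgem]

Rule 1: /d/ after /p/ (labial) → [b]
Rule 1: /t/ after /k/ (velar) → [k]
Rule 1: /d/ after /k/ (velar) → [g]
After rule 1: mepbikkekgem
Rule 2: no segment meets the rule's conditions; no change.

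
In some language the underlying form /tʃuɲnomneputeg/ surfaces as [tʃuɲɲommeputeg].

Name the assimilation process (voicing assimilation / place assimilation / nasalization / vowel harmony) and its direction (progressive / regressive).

place assimilation, progressive

/n/→[ɲ] /n/→[m].
Each target copies a feature from the preceding segment, so the direction is progressive.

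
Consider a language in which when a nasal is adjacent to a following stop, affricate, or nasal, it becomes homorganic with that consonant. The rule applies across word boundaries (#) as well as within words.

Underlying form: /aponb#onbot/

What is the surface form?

[apomb#ombot]

/n/ before /b/ (labial) → [m]
/n/ before /b/ (labial) → [m]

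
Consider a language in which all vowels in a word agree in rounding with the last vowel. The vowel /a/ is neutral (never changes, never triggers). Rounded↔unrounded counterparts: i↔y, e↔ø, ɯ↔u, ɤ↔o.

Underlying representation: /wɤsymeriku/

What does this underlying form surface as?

/ɤ/ harmonizes with /u/ ([+round]) → [o]
/e/ harmonizes with /u/ ([+round]) → [ø]
/i/ harmonizes with /u/ ([+round]) → [y]

[wosymøryku]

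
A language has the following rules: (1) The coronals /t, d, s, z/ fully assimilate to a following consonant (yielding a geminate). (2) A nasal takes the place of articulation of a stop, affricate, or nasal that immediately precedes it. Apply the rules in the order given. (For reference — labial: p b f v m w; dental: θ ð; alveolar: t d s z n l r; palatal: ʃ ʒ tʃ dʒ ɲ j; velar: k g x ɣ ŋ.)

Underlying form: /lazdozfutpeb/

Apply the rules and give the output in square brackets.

Rule 1: /z/ before /d/ → [d] (total assimilation)
Rule 1: /z/ before /f/ → [f] (total assimilation)
Rule 1: /t/ before /p/ → [p] (total assimilation)
After rule 1: laddoffuppeb
Rule 2: no segment meets the rule's conditions; no change.

[laddoffuppeb]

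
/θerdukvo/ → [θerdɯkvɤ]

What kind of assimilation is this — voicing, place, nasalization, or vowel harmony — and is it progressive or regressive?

vowel harmony, progressive

/u/→[ɯ] /o/→[ɤ].
Vowels agree with the first vowel, so the harmony is progressive.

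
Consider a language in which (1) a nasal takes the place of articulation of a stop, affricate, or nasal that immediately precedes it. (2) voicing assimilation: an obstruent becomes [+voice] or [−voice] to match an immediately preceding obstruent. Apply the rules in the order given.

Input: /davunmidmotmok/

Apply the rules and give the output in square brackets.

Rule 1: /m/ after /n/ (alveolar) → [n]
Rule 1: /m/ after /d/ (alveolar) → [n]
Rule 1: /m/ after /t/ (alveolar) → [n]
After rule 1: davunnidnotnok
Rule 2: no segment meets the rule's conditions; no change.

[davunnidnotnok]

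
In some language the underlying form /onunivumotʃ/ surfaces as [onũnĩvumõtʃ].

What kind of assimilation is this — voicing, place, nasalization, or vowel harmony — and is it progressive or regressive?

nasalization, progressive

/u/→[ũ] /i/→[ĩ] /o/→[õ].
Each target copies a feature from the preceding segment, so the direction is progressive.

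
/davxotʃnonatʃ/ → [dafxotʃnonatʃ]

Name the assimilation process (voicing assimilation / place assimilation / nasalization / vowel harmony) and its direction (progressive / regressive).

voicing assimilation, regressive

/v/→[f].
Each target copies a feature from the following segment, so the direction is regressive.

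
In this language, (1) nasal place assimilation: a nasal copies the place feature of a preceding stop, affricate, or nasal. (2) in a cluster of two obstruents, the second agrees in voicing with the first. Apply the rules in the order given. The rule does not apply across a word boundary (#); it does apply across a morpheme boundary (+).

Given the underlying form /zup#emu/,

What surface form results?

Rule 1: no segment meets the rule's conditions; no change.
After rule 1: zup#emu
Rule 2: no segment meets the rule's conditions; no change.

[zup#emu]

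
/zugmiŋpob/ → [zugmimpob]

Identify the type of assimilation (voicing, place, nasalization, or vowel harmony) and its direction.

place assimilation, regressive

/ŋ/→[m].
Each target copies a feature from the following segment, so the direction is regressive.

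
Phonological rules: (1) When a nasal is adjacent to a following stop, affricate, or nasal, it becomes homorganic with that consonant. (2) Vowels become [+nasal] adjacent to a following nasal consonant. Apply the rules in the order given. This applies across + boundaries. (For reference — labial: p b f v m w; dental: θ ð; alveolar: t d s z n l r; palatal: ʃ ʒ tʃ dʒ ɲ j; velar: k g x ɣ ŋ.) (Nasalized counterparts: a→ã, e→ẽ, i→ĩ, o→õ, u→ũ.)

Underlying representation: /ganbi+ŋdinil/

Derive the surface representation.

Rule 1: /n/ before /b/ (labial) → [m]
Rule 1: /ŋ/ before /d/ (alveolar) → [n]
After rule 1: gambi+ndinil
Rule 2: /a/ before nasal /m/ → [ã]
Rule 2: /i/ before nasal /n/ → [ĩ]
Rule 2: /i/ before nasal /n/ → [ĩ]

[gãmbĩ+ndĩnil]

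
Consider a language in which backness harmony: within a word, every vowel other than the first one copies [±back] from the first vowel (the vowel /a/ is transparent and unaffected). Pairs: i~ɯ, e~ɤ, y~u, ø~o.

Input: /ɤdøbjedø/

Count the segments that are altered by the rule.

3

/ø/ harmonizes with /ɤ/ ([+back]) → [o]
/e/ harmonizes with /ɤ/ ([+back]) → [ɤ]
/ø/ harmonizes with /ɤ/ ([+back]) → [o]
3 segments change.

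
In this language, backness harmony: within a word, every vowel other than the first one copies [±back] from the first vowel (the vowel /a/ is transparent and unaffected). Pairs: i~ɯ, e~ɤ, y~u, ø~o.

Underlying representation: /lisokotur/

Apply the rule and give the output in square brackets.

/o/ harmonizes with /i/ ([-back]) → [ø]
/o/ harmonizes with /i/ ([-back]) → [ø]
/u/ harmonizes with /i/ ([-back]) → [y]

[lisøkøtyr]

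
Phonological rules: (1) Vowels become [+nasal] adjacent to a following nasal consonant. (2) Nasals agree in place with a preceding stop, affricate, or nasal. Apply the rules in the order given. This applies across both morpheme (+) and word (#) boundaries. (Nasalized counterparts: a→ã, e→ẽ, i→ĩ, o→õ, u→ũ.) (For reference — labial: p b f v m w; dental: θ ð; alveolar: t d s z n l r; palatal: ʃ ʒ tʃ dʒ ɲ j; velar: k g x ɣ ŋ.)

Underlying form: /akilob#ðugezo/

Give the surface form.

[akilob#ðugezo]

Rule 1: no segment meets the rule's conditions; no change.
After rule 1: akilob#ðugezo
Rule 2: no segment meets the rule's conditions; no change.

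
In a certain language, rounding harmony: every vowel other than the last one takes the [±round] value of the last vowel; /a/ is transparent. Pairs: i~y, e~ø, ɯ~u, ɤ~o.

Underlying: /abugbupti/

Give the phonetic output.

/u/ harmonizes with /i/ ([-round]) → [ɯ]
/u/ harmonizes with /i/ ([-round]) → [ɯ]

[abɯgbɯpti]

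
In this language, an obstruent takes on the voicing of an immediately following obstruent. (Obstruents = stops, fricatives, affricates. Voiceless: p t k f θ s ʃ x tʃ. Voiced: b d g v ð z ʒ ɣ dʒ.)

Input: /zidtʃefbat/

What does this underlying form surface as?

[zittʃevbat]

/d/ before /tʃ/ (voiceless) → [t]
/f/ before /b/ (voiced) → [v]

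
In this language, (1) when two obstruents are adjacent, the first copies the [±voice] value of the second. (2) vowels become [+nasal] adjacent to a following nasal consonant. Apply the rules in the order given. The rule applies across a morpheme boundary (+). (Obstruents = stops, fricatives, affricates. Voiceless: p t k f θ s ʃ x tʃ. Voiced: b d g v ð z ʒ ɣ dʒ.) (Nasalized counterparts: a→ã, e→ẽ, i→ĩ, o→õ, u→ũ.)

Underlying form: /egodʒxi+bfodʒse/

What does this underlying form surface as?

Rule 1: /dʒ/ before /x/ (voiceless) → [tʃ]
Rule 1: /b/ before /f/ (voiceless) → [p]
Rule 1: /dʒ/ before /s/ (voiceless) → [tʃ]
After rule 1: egotʃxi+pfotʃse
Rule 2: no segment meets the rule's conditions; no change.

[egotʃxi+pfotʃse]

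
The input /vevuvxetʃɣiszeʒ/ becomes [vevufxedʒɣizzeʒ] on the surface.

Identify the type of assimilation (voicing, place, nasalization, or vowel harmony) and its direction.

/v/→[f] /tʃ/→[dʒ] /s/→[z].
Each target copies a feature from the following segment, so the direction is regressive.

voicing assimilation, regressive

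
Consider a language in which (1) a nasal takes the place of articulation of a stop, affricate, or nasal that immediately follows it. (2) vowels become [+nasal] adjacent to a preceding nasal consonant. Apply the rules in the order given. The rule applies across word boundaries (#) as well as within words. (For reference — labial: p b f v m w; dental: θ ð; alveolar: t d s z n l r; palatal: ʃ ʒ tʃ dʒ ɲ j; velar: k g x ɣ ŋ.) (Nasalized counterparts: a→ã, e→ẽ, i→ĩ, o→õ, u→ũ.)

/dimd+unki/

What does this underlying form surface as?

Rule 1: /m/ before /d/ (alveolar) → [n]
Rule 1: /n/ before /k/ (velar) → [ŋ]
After rule 1: dind+uŋki
Rule 2: no segment meets the rule's conditions; no change.

[dind+uŋki]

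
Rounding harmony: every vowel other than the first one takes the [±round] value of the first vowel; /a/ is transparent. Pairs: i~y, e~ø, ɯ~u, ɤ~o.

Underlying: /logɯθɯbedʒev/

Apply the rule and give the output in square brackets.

/ɯ/ harmonizes with /o/ ([+round]) → [u]
/ɯ/ harmonizes with /o/ ([+round]) → [u]
/e/ harmonizes with /o/ ([+round]) → [ø]
/e/ harmonizes with /o/ ([+round]) → [ø]

[loguθubødʒøv]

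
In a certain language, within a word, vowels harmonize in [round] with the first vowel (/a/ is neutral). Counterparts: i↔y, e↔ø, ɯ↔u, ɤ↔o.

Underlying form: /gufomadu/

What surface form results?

[gufomadu]

no segment meets the rule's conditions; no change.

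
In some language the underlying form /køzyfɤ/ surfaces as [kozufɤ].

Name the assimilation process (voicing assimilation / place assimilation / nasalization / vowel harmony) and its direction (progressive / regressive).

/ø/→[o] /y/→[u].
Vowels agree with the last vowel, so the harmony is regressive.

vowel harmony, regressive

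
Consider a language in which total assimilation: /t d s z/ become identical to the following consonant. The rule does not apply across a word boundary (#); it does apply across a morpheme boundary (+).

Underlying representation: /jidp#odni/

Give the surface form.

/d/ before /p/ → [p] (total assimilation)
/d/ before /n/ → [n] (total assimilation)

[jipp#onni]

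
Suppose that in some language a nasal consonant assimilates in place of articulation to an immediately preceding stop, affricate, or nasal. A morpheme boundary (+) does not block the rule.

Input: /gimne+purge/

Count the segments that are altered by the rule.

/n/ after /m/ (labial) → [m]
1 segment changes.

1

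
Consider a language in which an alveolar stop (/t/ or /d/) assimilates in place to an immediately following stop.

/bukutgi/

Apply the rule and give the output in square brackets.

/t/ before /g/ (velar) → [k]

[bukukgi]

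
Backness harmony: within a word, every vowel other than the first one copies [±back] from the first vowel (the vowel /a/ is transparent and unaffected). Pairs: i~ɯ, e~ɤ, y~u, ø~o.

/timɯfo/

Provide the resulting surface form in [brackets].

/ɯ/ harmonizes with /i/ ([-back]) → [i]
/o/ harmonizes with /i/ ([-back]) → [ø]

[timifø]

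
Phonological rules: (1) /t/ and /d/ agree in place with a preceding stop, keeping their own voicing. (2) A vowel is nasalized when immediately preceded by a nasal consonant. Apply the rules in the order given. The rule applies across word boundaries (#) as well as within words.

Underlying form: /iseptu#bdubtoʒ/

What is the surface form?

Rule 1: /t/ after /p/ (labial) → [p]
Rule 1: /d/ after /b/ (labial) → [b]
Rule 1: /t/ after /b/ (labial) → [p]
After rule 1: iseppu#bbubpoʒ
Rule 2: no segment meets the rule's conditions; no change.

[iseppu#bbubpoʒ]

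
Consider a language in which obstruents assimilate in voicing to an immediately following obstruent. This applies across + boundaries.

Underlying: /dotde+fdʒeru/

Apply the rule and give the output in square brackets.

/t/ before /d/ (voiced) → [d]
/f/ before /dʒ/ (voiced) → [v]

[dodde+vdʒeru]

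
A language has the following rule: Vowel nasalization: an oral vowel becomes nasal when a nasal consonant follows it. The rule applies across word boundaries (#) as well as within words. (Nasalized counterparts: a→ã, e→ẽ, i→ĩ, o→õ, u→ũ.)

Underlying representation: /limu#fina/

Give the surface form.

[lĩmu#fĩna]

/i/ before nasal /m/ → [ĩ]
/i/ before nasal /n/ → [ĩ]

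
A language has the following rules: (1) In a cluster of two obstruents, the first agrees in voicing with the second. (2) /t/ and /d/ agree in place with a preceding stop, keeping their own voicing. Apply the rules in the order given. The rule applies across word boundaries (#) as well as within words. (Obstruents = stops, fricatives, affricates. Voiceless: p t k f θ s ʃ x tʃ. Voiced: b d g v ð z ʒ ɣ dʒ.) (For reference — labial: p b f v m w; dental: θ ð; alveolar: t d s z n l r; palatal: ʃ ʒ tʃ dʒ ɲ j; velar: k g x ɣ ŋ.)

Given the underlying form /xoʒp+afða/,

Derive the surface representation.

Rule 1: /ʒ/ before /p/ (voiceless) → [ʃ]
Rule 1: /f/ before /ð/ (voiced) → [v]
After rule 1: xoʃp+avða
Rule 2: no segment meets the rule's conditions; no change.

[xoʃp+avða]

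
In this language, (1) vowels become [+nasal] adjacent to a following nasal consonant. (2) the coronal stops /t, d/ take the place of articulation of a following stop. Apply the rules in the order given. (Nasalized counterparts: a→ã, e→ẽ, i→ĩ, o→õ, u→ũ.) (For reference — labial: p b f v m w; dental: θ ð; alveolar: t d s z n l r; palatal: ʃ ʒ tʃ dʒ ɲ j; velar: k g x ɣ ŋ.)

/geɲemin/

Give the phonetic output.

[gẽɲẽmĩn]

Rule 1: /e/ before nasal /ɲ/ → [ẽ]
Rule 1: /e/ before nasal /m/ → [ẽ]
Rule 1: /i/ before nasal /n/ → [ĩ]
After rule 1: gẽɲẽmĩn
Rule 2: no segment meets the rule's conditions; no change.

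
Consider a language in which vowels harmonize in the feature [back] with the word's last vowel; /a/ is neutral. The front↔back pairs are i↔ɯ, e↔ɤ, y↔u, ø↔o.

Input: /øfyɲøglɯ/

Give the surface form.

[ofuɲoglɯ]

/ø/ harmonizes with /ɯ/ ([+back]) → [o]
/y/ harmonizes with /ɯ/ ([+back]) → [u]
/ø/ harmonizes with /ɯ/ ([+back]) → [o]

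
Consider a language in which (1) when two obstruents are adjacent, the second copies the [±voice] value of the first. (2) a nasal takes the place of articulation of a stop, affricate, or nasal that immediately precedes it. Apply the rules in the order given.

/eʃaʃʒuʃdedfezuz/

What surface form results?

Rule 1: /ʒ/ after /ʃ/ (voiceless) → [ʃ]
Rule 1: /d/ after /ʃ/ (voiceless) → [t]
Rule 1: /f/ after /d/ (voiced) → [v]
After rule 1: eʃaʃʃuʃtedvezuz
Rule 2: no segment meets the rule's conditions; no change.

[eʃaʃʃuʃtedvezuz]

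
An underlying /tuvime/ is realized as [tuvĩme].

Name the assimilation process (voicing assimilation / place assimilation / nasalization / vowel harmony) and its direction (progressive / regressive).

nasalization, regressive

/i/→[ĩ].
Each target copies a feature from the following segment, so the direction is regressive.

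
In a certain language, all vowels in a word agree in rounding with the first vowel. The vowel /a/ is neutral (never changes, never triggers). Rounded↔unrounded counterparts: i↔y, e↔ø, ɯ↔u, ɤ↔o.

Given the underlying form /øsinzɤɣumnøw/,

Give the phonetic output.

/i/ harmonizes with /ø/ ([+round]) → [y]
/ɤ/ harmonizes with /ø/ ([+round]) → [o]

[øsynzoɣumnøw]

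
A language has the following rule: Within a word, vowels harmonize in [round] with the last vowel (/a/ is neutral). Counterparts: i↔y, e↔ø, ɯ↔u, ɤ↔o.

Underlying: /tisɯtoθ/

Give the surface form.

[tysutoθ]

/i/ harmonizes with /o/ ([+round]) → [y]
/ɯ/ harmonizes with /o/ ([+round]) → [u]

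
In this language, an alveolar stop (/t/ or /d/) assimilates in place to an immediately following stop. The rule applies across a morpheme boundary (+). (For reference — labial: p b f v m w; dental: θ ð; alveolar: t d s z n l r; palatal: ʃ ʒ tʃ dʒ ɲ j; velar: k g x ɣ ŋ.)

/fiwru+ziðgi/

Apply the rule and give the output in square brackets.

[fiwru+ziðgi]

no segment meets the rule's conditions; no change.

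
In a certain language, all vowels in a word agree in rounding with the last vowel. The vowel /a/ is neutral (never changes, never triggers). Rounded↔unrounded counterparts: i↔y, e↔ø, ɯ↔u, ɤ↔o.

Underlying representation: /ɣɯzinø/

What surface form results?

[ɣuzynø]

/ɯ/ harmonizes with /ø/ ([+round]) → [u]
/i/ harmonizes with /ø/ ([+round]) → [y]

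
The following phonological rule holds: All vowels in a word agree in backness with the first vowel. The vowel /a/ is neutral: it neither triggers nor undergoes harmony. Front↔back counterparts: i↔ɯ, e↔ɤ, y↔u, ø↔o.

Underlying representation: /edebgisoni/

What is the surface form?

/o/ harmonizes with /e/ ([-back]) → [ø]

[edebgisøni]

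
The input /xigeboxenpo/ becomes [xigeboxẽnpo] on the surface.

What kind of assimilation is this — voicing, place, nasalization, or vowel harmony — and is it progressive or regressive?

nasalization, regressive

/e/→[ẽ].
Each target copies a feature from the following segment, so the direction is regressive.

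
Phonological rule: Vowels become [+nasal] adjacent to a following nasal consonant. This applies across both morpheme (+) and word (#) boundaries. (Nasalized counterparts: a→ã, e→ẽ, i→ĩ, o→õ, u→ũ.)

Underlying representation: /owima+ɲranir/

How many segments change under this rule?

3

/i/ before nasal /m/ → [ĩ]
/a/ before nasal /ɲ/ → [ã]
/a/ before nasal /n/ → [ã]
3 segments change.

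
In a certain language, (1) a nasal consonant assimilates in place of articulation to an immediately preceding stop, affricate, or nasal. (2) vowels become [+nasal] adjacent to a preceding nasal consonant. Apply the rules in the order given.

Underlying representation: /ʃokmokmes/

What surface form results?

[ʃokŋõkŋẽs]

Rule 1: /m/ after /k/ (velar) → [ŋ]
Rule 1: /m/ after /k/ (velar) → [ŋ]
After rule 1: ʃokŋokŋes
Rule 2: /o/ after nasal /ŋ/ → [õ]
Rule 2: /e/ after nasal /ŋ/ → [ẽ]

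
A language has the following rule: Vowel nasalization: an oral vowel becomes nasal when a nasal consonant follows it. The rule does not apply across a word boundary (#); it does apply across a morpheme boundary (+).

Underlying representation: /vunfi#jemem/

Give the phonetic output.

[vũnfi#jẽmẽm]

/u/ before nasal /n/ → [ũ]
/e/ before nasal /m/ → [ẽ]
/e/ before nasal /m/ → [ẽ]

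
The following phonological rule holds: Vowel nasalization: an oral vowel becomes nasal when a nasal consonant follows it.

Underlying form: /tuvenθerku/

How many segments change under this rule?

/e/ before nasal /n/ → [ẽ]
1 segment changes.

1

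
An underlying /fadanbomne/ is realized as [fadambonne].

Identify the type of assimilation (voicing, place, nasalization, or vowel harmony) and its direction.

/n/→[m] /m/→[n].
Each target copies a feature from the following segment, so the direction is regressive.

place assimilation, regressive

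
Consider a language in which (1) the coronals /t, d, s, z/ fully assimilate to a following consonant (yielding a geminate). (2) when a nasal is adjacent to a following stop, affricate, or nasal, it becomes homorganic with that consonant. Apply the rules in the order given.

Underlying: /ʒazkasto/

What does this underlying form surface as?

[ʒakkatto]

Rule 1: /z/ before /k/ → [k] (total assimilation)
Rule 1: /s/ before /t/ → [t] (total assimilation)
After rule 1: ʒakkatto
Rule 2: no segment meets the rule's conditions; no change.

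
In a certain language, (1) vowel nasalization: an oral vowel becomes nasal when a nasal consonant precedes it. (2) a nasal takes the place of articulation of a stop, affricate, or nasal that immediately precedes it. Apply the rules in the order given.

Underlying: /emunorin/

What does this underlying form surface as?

Rule 1: /u/ after nasal /m/ → [ũ]
Rule 1: /o/ after nasal /n/ → [õ]
After rule 1: emũnõrin
Rule 2: no segment meets the rule's conditions; no change.

[emũnõrin]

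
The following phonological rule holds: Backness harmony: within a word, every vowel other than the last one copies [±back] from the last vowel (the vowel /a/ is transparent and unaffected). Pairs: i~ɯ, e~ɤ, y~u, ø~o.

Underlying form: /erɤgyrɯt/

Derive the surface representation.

[ɤrɤgurɯt]

/e/ harmonizes with /ɯ/ ([+back]) → [ɤ]
/y/ harmonizes with /ɯ/ ([+back]) → [u]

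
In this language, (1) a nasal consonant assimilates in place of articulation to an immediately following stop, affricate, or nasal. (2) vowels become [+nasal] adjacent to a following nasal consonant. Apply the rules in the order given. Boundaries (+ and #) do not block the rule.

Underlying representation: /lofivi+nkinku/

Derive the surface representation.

Rule 1: /n/ before /k/ (velar) → [ŋ]
Rule 1: /n/ before /k/ (velar) → [ŋ]
After rule 1: lofivi+ŋkiŋku
Rule 2: /i/ before nasal /ŋ/ → [ĩ]
Rule 2: /i/ before nasal /ŋ/ → [ĩ]

[lofivĩ+ŋkĩŋku]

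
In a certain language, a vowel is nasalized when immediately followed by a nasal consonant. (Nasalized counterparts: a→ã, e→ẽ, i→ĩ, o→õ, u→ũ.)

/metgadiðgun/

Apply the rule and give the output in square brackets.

/u/ before nasal /n/ → [ũ]

[metgadiðgũn]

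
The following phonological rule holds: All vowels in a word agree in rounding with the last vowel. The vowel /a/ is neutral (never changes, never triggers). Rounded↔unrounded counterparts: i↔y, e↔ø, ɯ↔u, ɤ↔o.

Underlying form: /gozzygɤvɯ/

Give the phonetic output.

/o/ harmonizes with /ɯ/ ([-round]) → [ɤ]
/y/ harmonizes with /ɯ/ ([-round]) → [i]

[gɤzzigɤvɯ]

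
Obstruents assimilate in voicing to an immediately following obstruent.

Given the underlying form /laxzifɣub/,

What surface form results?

[laɣzivɣub]

/x/ before /z/ (voiced) → [ɣ]
/f/ before /ɣ/ (voiced) → [v]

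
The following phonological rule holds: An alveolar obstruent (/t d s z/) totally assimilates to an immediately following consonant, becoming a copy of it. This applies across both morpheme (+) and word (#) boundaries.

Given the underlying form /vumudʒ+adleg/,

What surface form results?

[vumudʒ+alleg]

/d/ before /l/ → [l] (total assimilation)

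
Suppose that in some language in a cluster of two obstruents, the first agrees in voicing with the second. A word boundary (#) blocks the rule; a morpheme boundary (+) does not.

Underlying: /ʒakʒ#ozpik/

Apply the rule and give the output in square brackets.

/k/ before /ʒ/ (voiced) → [g]
/z/ before /p/ (voiceless) → [s]

[ʒagʒ#ospik]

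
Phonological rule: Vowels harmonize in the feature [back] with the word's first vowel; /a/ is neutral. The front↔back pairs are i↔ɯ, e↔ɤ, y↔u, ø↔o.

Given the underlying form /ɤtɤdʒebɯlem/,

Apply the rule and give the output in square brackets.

/e/ harmonizes with /ɤ/ ([+back]) → [ɤ]
/e/ harmonizes with /ɤ/ ([+back]) → [ɤ]

[ɤtɤdʒɤbɯlɤm]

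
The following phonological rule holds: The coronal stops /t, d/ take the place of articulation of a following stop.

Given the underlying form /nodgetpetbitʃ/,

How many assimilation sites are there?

/d/ before /g/ (velar) → [g]
/t/ before /p/ (labial) → [p]
/t/ before /b/ (labial) → [p]
3 segments change.

3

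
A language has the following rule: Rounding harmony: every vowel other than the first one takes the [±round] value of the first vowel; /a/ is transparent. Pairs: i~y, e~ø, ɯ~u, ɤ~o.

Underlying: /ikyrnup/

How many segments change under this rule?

2

/y/ harmonizes with /i/ ([-round]) → [i]
/u/ harmonizes with /i/ ([-round]) → [ɯ]
2 segments change.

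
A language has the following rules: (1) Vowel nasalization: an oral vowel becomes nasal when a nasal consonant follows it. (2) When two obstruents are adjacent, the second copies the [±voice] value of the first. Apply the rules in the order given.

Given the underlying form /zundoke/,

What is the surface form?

[zũndoke]

Rule 1: /u/ before nasal /n/ → [ũ]
After rule 1: zũndoke
Rule 2: no segment meets the rule's conditions; no change.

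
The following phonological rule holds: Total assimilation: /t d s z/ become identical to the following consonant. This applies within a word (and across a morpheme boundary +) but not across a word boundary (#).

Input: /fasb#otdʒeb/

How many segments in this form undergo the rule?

2

/s/ before /b/ → [b] (total assimilation)
/t/ before /dʒ/ → [dʒ] (total assimilation)
2 segments change.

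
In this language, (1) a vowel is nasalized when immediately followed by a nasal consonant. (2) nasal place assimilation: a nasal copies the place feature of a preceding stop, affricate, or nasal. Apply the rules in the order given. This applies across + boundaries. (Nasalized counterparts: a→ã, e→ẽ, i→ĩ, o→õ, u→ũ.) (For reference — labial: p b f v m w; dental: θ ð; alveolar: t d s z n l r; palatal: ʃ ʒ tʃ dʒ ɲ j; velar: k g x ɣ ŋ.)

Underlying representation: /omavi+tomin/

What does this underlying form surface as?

[õmavi+tõmĩn]

Rule 1: /o/ before nasal /m/ → [õ]
Rule 1: /o/ before nasal /m/ → [õ]
Rule 1: /i/ before nasal /n/ → [ĩ]
After rule 1: õmavi+tõmĩn
Rule 2: no segment meets the rule's conditions; no change.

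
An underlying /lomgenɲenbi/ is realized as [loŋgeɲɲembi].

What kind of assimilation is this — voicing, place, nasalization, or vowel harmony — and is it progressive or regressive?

place assimilation, regressive

/m/→[ŋ] /n/→[ɲ] /n/→[m].
Each target copies a feature from the following segment, so the direction is regressive.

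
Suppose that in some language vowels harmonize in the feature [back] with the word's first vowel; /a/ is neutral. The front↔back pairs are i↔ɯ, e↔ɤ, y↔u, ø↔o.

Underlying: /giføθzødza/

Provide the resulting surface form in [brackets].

no segment meets the rule's conditions; no change.

[giføθzødza]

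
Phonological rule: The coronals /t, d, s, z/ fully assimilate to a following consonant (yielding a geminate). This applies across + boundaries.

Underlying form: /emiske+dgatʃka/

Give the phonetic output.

/s/ before /k/ → [k] (total assimilation)
/d/ before /g/ → [g] (total assimilation)

[emikke+ggatʃka]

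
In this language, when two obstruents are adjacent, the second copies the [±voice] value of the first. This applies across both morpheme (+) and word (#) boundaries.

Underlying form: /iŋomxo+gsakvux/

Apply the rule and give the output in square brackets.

/s/ after /g/ (voiced) → [z]
/v/ after /k/ (voiceless) → [f]

[iŋomxo+gzakfux]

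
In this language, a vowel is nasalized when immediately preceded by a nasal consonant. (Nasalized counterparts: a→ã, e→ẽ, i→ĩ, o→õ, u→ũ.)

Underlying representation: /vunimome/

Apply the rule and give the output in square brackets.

/i/ after nasal /n/ → [ĩ]
/o/ after nasal /m/ → [õ]
/e/ after nasal /m/ → [ẽ]

[vunĩmõmẽ]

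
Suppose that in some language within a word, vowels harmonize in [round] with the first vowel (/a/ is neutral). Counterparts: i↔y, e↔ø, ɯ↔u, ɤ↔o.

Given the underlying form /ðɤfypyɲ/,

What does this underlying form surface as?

[ðɤfipiɲ]

/y/ harmonizes with /ɤ/ ([-round]) → [i]
/y/ harmonizes with /ɤ/ ([-round]) → [i]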